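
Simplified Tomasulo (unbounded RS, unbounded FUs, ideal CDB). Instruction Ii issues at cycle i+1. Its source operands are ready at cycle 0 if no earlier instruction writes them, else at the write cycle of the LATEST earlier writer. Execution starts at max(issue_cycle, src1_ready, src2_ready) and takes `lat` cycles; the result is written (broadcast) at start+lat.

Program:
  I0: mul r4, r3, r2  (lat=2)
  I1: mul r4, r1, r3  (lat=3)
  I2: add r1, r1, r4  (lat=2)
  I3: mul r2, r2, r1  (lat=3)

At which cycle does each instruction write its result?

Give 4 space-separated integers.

I0 mul r4: issue@1 deps=(None,None) exec_start@1 write@3
I1 mul r4: issue@2 deps=(None,None) exec_start@2 write@5
I2 add r1: issue@3 deps=(None,1) exec_start@5 write@7
I3 mul r2: issue@4 deps=(None,2) exec_start@7 write@10

Answer: 3 5 7 10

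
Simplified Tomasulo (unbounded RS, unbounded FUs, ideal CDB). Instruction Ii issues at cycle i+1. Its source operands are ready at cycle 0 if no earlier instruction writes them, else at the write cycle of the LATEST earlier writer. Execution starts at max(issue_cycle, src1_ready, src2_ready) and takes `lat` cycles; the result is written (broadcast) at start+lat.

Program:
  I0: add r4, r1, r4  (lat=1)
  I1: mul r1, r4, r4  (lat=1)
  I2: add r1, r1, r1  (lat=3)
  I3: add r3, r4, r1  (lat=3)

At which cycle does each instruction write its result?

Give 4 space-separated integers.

Answer: 2 3 6 9

Derivation:
I0 add r4: issue@1 deps=(None,None) exec_start@1 write@2
I1 mul r1: issue@2 deps=(0,0) exec_start@2 write@3
I2 add r1: issue@3 deps=(1,1) exec_start@3 write@6
I3 add r3: issue@4 deps=(0,2) exec_start@6 write@9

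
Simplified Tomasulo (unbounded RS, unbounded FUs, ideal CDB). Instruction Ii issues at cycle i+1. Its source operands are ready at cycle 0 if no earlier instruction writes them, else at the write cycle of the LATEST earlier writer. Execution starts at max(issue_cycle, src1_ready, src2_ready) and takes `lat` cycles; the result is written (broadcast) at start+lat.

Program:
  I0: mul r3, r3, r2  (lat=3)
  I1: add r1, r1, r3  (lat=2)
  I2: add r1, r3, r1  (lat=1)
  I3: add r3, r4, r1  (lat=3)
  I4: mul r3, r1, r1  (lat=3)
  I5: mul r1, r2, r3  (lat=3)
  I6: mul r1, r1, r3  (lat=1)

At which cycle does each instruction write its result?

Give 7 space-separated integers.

I0 mul r3: issue@1 deps=(None,None) exec_start@1 write@4
I1 add r1: issue@2 deps=(None,0) exec_start@4 write@6
I2 add r1: issue@3 deps=(0,1) exec_start@6 write@7
I3 add r3: issue@4 deps=(None,2) exec_start@7 write@10
I4 mul r3: issue@5 deps=(2,2) exec_start@7 write@10
I5 mul r1: issue@6 deps=(None,4) exec_start@10 write@13
I6 mul r1: issue@7 deps=(5,4) exec_start@13 write@14

Answer: 4 6 7 10 10 13 14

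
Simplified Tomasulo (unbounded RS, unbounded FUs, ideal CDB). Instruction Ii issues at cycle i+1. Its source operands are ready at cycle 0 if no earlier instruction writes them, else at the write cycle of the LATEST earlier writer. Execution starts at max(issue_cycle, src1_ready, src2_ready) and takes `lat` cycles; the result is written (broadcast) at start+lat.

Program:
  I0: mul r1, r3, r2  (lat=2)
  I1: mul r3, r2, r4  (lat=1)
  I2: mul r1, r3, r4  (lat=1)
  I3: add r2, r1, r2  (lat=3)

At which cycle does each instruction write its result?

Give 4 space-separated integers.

Answer: 3 3 4 7

Derivation:
I0 mul r1: issue@1 deps=(None,None) exec_start@1 write@3
I1 mul r3: issue@2 deps=(None,None) exec_start@2 write@3
I2 mul r1: issue@3 deps=(1,None) exec_start@3 write@4
I3 add r2: issue@4 deps=(2,None) exec_start@4 write@7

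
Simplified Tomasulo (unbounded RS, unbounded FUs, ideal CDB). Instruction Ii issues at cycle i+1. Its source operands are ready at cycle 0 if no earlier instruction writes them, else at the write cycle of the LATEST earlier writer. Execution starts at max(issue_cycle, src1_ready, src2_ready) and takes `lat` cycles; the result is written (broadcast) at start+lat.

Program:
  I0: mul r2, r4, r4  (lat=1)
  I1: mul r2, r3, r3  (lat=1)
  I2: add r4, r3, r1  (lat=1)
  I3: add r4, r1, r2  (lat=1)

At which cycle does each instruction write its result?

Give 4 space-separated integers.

I0 mul r2: issue@1 deps=(None,None) exec_start@1 write@2
I1 mul r2: issue@2 deps=(None,None) exec_start@2 write@3
I2 add r4: issue@3 deps=(None,None) exec_start@3 write@4
I3 add r4: issue@4 deps=(None,1) exec_start@4 write@5

Answer: 2 3 4 5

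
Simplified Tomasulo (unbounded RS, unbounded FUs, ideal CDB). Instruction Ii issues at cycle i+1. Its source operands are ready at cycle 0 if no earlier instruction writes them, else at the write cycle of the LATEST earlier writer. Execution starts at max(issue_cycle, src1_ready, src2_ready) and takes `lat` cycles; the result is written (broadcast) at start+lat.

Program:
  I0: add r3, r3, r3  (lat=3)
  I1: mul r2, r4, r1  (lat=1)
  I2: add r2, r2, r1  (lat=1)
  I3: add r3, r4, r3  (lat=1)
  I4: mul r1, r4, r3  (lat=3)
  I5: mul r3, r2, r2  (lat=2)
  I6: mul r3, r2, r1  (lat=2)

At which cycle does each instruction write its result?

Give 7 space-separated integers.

I0 add r3: issue@1 deps=(None,None) exec_start@1 write@4
I1 mul r2: issue@2 deps=(None,None) exec_start@2 write@3
I2 add r2: issue@3 deps=(1,None) exec_start@3 write@4
I3 add r3: issue@4 deps=(None,0) exec_start@4 write@5
I4 mul r1: issue@5 deps=(None,3) exec_start@5 write@8
I5 mul r3: issue@6 deps=(2,2) exec_start@6 write@8
I6 mul r3: issue@7 deps=(2,4) exec_start@8 write@10

Answer: 4 3 4 5 8 8 10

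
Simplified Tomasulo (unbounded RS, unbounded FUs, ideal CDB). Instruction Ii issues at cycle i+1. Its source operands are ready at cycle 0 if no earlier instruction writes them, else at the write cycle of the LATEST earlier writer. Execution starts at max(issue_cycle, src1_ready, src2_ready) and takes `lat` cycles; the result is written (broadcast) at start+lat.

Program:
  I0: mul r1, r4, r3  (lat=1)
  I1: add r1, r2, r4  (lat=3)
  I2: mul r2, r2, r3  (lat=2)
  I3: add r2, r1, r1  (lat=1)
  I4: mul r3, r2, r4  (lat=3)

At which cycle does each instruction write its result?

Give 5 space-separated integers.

Answer: 2 5 5 6 9

Derivation:
I0 mul r1: issue@1 deps=(None,None) exec_start@1 write@2
I1 add r1: issue@2 deps=(None,None) exec_start@2 write@5
I2 mul r2: issue@3 deps=(None,None) exec_start@3 write@5
I3 add r2: issue@4 deps=(1,1) exec_start@5 write@6
I4 mul r3: issue@5 deps=(3,None) exec_start@6 write@9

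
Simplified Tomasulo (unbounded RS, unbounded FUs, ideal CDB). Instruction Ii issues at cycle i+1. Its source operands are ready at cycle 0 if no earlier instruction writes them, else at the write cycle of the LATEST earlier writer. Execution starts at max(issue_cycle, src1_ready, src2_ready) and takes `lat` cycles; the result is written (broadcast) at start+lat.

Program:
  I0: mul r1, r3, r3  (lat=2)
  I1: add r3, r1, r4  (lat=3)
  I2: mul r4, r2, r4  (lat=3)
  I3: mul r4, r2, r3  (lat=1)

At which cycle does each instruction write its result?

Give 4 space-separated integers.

Answer: 3 6 6 7

Derivation:
I0 mul r1: issue@1 deps=(None,None) exec_start@1 write@3
I1 add r3: issue@2 deps=(0,None) exec_start@3 write@6
I2 mul r4: issue@3 deps=(None,None) exec_start@3 write@6
I3 mul r4: issue@4 deps=(None,1) exec_start@6 write@7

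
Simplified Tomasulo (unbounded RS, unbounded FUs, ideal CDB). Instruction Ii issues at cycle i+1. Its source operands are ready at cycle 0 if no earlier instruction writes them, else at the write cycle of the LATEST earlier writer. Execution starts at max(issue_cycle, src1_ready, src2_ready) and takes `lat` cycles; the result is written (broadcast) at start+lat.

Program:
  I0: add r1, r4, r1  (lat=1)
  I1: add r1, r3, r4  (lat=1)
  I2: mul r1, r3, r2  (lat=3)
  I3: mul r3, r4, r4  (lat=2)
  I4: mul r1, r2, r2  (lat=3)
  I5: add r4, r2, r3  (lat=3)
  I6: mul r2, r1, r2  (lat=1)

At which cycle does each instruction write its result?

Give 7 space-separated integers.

I0 add r1: issue@1 deps=(None,None) exec_start@1 write@2
I1 add r1: issue@2 deps=(None,None) exec_start@2 write@3
I2 mul r1: issue@3 deps=(None,None) exec_start@3 write@6
I3 mul r3: issue@4 deps=(None,None) exec_start@4 write@6
I4 mul r1: issue@5 deps=(None,None) exec_start@5 write@8
I5 add r4: issue@6 deps=(None,3) exec_start@6 write@9
I6 mul r2: issue@7 deps=(4,None) exec_start@8 write@9

Answer: 2 3 6 6 8 9 9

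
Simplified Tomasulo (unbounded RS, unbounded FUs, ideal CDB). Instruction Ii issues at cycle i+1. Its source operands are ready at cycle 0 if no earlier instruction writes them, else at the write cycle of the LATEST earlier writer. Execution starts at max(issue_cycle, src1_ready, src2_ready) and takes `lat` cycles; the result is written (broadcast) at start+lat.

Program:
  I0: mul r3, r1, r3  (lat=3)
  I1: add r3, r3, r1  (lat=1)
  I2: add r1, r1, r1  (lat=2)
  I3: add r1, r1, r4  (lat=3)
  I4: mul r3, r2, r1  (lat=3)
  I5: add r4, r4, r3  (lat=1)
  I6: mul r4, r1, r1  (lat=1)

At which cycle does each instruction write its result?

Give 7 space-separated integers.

Answer: 4 5 5 8 11 12 9

Derivation:
I0 mul r3: issue@1 deps=(None,None) exec_start@1 write@4
I1 add r3: issue@2 deps=(0,None) exec_start@4 write@5
I2 add r1: issue@3 deps=(None,None) exec_start@3 write@5
I3 add r1: issue@4 deps=(2,None) exec_start@5 write@8
I4 mul r3: issue@5 deps=(None,3) exec_start@8 write@11
I5 add r4: issue@6 deps=(None,4) exec_start@11 write@12
I6 mul r4: issue@7 deps=(3,3) exec_start@8 write@9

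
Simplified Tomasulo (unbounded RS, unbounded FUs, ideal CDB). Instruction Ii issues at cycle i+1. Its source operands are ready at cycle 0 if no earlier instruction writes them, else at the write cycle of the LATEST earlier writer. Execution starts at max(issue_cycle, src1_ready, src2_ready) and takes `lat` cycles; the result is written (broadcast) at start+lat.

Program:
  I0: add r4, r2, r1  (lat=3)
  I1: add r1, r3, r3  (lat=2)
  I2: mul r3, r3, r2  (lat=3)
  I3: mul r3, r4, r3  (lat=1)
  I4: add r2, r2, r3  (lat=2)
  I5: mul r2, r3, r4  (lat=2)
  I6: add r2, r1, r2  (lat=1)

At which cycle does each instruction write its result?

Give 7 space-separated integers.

I0 add r4: issue@1 deps=(None,None) exec_start@1 write@4
I1 add r1: issue@2 deps=(None,None) exec_start@2 write@4
I2 mul r3: issue@3 deps=(None,None) exec_start@3 write@6
I3 mul r3: issue@4 deps=(0,2) exec_start@6 write@7
I4 add r2: issue@5 deps=(None,3) exec_start@7 write@9
I5 mul r2: issue@6 deps=(3,0) exec_start@7 write@9
I6 add r2: issue@7 deps=(1,5) exec_start@9 write@10

Answer: 4 4 6 7 9 9 10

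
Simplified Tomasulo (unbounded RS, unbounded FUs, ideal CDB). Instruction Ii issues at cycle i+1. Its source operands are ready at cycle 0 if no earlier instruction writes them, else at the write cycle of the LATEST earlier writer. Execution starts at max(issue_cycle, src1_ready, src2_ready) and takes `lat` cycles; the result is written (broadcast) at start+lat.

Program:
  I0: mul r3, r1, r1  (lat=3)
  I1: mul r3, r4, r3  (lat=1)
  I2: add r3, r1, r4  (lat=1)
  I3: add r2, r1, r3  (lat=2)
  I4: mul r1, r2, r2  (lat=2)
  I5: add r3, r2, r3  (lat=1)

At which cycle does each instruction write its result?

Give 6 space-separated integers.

Answer: 4 5 4 6 8 7

Derivation:
I0 mul r3: issue@1 deps=(None,None) exec_start@1 write@4
I1 mul r3: issue@2 deps=(None,0) exec_start@4 write@5
I2 add r3: issue@3 deps=(None,None) exec_start@3 write@4
I3 add r2: issue@4 deps=(None,2) exec_start@4 write@6
I4 mul r1: issue@5 deps=(3,3) exec_start@6 write@8
I5 add r3: issue@6 deps=(3,2) exec_start@6 write@7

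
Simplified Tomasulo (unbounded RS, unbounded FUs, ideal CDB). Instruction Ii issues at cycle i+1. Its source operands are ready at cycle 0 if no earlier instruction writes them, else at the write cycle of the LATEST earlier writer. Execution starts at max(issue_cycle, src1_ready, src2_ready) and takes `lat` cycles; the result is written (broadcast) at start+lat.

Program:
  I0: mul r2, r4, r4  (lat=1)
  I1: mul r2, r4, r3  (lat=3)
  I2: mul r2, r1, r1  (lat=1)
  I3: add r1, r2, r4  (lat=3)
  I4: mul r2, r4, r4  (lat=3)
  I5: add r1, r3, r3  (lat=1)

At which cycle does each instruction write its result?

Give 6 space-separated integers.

Answer: 2 5 4 7 8 7

Derivation:
I0 mul r2: issue@1 deps=(None,None) exec_start@1 write@2
I1 mul r2: issue@2 deps=(None,None) exec_start@2 write@5
I2 mul r2: issue@3 deps=(None,None) exec_start@3 write@4
I3 add r1: issue@4 deps=(2,None) exec_start@4 write@7
I4 mul r2: issue@5 deps=(None,None) exec_start@5 write@8
I5 add r1: issue@6 deps=(None,None) exec_start@6 write@7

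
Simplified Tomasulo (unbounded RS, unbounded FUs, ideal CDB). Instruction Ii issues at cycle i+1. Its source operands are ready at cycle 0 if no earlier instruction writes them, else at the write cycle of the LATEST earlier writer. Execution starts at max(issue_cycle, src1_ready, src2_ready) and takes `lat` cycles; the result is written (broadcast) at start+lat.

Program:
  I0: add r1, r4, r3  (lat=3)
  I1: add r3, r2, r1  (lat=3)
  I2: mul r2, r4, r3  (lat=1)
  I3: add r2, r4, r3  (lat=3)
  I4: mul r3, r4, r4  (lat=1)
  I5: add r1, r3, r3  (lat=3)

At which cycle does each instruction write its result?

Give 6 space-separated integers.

Answer: 4 7 8 10 6 9

Derivation:
I0 add r1: issue@1 deps=(None,None) exec_start@1 write@4
I1 add r3: issue@2 deps=(None,0) exec_start@4 write@7
I2 mul r2: issue@3 deps=(None,1) exec_start@7 write@8
I3 add r2: issue@4 deps=(None,1) exec_start@7 write@10
I4 mul r3: issue@5 deps=(None,None) exec_start@5 write@6
I5 add r1: issue@6 deps=(4,4) exec_start@6 write@9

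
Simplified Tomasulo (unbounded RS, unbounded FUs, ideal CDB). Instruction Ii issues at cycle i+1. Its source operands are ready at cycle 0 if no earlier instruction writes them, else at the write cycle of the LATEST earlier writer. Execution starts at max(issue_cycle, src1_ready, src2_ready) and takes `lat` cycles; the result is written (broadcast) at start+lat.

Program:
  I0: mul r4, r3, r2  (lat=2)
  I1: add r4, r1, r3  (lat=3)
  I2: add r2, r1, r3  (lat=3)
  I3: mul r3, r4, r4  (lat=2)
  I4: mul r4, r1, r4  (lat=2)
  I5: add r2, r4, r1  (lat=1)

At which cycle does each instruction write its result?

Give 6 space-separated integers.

I0 mul r4: issue@1 deps=(None,None) exec_start@1 write@3
I1 add r4: issue@2 deps=(None,None) exec_start@2 write@5
I2 add r2: issue@3 deps=(None,None) exec_start@3 write@6
I3 mul r3: issue@4 deps=(1,1) exec_start@5 write@7
I4 mul r4: issue@5 deps=(None,1) exec_start@5 write@7
I5 add r2: issue@6 deps=(4,None) exec_start@7 write@8

Answer: 3 5 6 7 7 8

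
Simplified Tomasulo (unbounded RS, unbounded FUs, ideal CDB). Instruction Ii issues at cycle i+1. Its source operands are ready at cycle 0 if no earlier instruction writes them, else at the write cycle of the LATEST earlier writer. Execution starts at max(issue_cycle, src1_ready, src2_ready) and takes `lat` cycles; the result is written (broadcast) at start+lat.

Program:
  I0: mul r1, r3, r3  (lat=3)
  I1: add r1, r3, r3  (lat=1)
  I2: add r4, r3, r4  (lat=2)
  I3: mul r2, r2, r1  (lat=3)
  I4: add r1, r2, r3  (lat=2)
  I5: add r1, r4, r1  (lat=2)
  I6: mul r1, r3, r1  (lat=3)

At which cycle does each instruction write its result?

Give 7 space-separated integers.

Answer: 4 3 5 7 9 11 14

Derivation:
I0 mul r1: issue@1 deps=(None,None) exec_start@1 write@4
I1 add r1: issue@2 deps=(None,None) exec_start@2 write@3
I2 add r4: issue@3 deps=(None,None) exec_start@3 write@5
I3 mul r2: issue@4 deps=(None,1) exec_start@4 write@7
I4 add r1: issue@5 deps=(3,None) exec_start@7 write@9
I5 add r1: issue@6 deps=(2,4) exec_start@9 write@11
I6 mul r1: issue@7 deps=(None,5) exec_start@11 write@14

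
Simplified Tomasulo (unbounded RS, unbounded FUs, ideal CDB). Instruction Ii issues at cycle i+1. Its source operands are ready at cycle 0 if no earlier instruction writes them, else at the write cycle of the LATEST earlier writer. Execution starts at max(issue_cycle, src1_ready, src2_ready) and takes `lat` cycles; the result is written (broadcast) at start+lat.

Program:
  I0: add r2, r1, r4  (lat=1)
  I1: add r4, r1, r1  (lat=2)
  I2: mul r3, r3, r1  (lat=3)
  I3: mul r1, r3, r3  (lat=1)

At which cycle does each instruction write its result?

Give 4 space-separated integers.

Answer: 2 4 6 7

Derivation:
I0 add r2: issue@1 deps=(None,None) exec_start@1 write@2
I1 add r4: issue@2 deps=(None,None) exec_start@2 write@4
I2 mul r3: issue@3 deps=(None,None) exec_start@3 write@6
I3 mul r1: issue@4 deps=(2,2) exec_start@6 write@7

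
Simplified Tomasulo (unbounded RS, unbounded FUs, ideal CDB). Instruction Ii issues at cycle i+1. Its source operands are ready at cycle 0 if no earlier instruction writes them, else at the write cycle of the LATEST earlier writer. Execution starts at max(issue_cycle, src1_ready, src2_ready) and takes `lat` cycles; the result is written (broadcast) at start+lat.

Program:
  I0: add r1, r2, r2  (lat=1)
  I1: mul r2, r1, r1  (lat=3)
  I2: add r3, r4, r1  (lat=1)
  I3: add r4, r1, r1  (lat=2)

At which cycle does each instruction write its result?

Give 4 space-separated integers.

I0 add r1: issue@1 deps=(None,None) exec_start@1 write@2
I1 mul r2: issue@2 deps=(0,0) exec_start@2 write@5
I2 add r3: issue@3 deps=(None,0) exec_start@3 write@4
I3 add r4: issue@4 deps=(0,0) exec_start@4 write@6

Answer: 2 5 4 6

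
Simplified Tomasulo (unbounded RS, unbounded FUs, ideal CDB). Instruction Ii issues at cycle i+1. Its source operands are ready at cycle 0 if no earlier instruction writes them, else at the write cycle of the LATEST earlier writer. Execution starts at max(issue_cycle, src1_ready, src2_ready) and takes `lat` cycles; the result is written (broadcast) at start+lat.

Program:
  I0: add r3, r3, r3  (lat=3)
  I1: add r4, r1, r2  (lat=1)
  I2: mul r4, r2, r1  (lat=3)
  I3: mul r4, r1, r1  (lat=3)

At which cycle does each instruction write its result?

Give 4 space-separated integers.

I0 add r3: issue@1 deps=(None,None) exec_start@1 write@4
I1 add r4: issue@2 deps=(None,None) exec_start@2 write@3
I2 mul r4: issue@3 deps=(None,None) exec_start@3 write@6
I3 mul r4: issue@4 deps=(None,None) exec_start@4 write@7

Answer: 4 3 6 7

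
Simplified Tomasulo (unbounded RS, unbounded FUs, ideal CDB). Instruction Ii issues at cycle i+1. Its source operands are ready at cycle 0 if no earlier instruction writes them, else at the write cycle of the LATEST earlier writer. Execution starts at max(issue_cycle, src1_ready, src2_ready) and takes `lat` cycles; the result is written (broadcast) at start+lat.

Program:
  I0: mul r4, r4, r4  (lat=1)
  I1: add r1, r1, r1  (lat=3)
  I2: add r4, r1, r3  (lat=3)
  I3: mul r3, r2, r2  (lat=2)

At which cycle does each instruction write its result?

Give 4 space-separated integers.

I0 mul r4: issue@1 deps=(None,None) exec_start@1 write@2
I1 add r1: issue@2 deps=(None,None) exec_start@2 write@5
I2 add r4: issue@3 deps=(1,None) exec_start@5 write@8
I3 mul r3: issue@4 deps=(None,None) exec_start@4 write@6

Answer: 2 5 8 6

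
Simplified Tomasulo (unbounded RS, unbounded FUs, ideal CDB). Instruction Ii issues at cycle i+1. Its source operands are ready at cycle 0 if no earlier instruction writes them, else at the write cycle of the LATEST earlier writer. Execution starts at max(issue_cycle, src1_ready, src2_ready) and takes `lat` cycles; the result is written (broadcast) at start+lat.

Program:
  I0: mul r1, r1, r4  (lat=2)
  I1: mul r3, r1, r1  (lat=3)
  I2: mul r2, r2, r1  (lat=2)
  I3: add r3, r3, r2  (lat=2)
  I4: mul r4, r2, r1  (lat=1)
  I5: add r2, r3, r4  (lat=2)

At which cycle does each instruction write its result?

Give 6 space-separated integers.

Answer: 3 6 5 8 6 10

Derivation:
I0 mul r1: issue@1 deps=(None,None) exec_start@1 write@3
I1 mul r3: issue@2 deps=(0,0) exec_start@3 write@6
I2 mul r2: issue@3 deps=(None,0) exec_start@3 write@5
I3 add r3: issue@4 deps=(1,2) exec_start@6 write@8
I4 mul r4: issue@5 deps=(2,0) exec_start@5 write@6
I5 add r2: issue@6 deps=(3,4) exec_start@8 write@10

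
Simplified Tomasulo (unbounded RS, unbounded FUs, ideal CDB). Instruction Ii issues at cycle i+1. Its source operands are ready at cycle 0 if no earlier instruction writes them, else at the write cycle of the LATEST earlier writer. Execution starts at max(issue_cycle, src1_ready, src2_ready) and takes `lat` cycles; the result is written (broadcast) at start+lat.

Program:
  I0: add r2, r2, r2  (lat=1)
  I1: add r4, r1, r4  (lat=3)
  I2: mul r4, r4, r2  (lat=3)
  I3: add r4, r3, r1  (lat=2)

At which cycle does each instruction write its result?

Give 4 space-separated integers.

I0 add r2: issue@1 deps=(None,None) exec_start@1 write@2
I1 add r4: issue@2 deps=(None,None) exec_start@2 write@5
I2 mul r4: issue@3 deps=(1,0) exec_start@5 write@8
I3 add r4: issue@4 deps=(None,None) exec_start@4 write@6

Answer: 2 5 8 6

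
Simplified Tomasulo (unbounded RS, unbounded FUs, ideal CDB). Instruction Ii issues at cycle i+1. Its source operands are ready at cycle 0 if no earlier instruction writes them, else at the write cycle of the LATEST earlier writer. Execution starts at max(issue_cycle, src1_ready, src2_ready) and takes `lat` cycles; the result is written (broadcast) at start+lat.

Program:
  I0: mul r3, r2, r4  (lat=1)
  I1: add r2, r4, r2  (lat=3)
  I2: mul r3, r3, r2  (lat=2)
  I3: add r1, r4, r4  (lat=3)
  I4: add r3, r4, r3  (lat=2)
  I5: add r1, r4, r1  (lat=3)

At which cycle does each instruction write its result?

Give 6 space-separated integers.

Answer: 2 5 7 7 9 10

Derivation:
I0 mul r3: issue@1 deps=(None,None) exec_start@1 write@2
I1 add r2: issue@2 deps=(None,None) exec_start@2 write@5
I2 mul r3: issue@3 deps=(0,1) exec_start@5 write@7
I3 add r1: issue@4 deps=(None,None) exec_start@4 write@7
I4 add r3: issue@5 deps=(None,2) exec_start@7 write@9
I5 add r1: issue@6 deps=(None,3) exec_start@7 write@10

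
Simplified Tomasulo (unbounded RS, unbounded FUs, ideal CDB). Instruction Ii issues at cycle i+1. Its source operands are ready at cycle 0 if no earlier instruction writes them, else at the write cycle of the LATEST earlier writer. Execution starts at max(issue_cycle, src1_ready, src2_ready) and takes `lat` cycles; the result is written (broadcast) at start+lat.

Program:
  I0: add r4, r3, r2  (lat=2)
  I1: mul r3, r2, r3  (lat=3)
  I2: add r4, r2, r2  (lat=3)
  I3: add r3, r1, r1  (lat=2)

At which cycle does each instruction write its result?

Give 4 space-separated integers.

Answer: 3 5 6 6

Derivation:
I0 add r4: issue@1 deps=(None,None) exec_start@1 write@3
I1 mul r3: issue@2 deps=(None,None) exec_start@2 write@5
I2 add r4: issue@3 deps=(None,None) exec_start@3 write@6
I3 add r3: issue@4 deps=(None,None) exec_start@4 write@6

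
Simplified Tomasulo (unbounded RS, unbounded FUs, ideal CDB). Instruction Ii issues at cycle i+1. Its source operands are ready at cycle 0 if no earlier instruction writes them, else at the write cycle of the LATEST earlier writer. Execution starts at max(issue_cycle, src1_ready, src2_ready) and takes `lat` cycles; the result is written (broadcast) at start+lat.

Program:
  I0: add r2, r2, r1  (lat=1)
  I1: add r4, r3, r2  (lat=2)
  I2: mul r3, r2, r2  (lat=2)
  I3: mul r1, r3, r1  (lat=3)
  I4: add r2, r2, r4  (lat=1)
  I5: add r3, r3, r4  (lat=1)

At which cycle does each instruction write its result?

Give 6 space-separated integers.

I0 add r2: issue@1 deps=(None,None) exec_start@1 write@2
I1 add r4: issue@2 deps=(None,0) exec_start@2 write@4
I2 mul r3: issue@3 deps=(0,0) exec_start@3 write@5
I3 mul r1: issue@4 deps=(2,None) exec_start@5 write@8
I4 add r2: issue@5 deps=(0,1) exec_start@5 write@6
I5 add r3: issue@6 deps=(2,1) exec_start@6 write@7

Answer: 2 4 5 8 6 7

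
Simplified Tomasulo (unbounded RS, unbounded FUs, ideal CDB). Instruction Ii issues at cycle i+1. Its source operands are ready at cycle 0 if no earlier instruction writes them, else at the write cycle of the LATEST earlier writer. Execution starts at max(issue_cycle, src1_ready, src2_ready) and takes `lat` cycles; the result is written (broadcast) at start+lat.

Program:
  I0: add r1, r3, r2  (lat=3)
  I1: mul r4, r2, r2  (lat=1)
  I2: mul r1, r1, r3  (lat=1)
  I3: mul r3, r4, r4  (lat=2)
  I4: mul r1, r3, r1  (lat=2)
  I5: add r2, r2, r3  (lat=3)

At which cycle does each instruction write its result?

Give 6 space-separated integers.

I0 add r1: issue@1 deps=(None,None) exec_start@1 write@4
I1 mul r4: issue@2 deps=(None,None) exec_start@2 write@3
I2 mul r1: issue@3 deps=(0,None) exec_start@4 write@5
I3 mul r3: issue@4 deps=(1,1) exec_start@4 write@6
I4 mul r1: issue@5 deps=(3,2) exec_start@6 write@8
I5 add r2: issue@6 deps=(None,3) exec_start@6 write@9

Answer: 4 3 5 6 8 9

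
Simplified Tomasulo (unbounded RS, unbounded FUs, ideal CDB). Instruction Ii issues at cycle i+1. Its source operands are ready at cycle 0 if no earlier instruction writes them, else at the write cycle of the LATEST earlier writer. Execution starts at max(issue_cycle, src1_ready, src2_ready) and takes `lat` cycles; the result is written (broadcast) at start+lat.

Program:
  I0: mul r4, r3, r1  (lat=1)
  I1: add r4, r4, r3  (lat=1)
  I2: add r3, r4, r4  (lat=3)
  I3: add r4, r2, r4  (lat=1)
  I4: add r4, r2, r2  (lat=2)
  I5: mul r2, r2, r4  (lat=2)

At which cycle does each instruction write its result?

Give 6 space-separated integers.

I0 mul r4: issue@1 deps=(None,None) exec_start@1 write@2
I1 add r4: issue@2 deps=(0,None) exec_start@2 write@3
I2 add r3: issue@3 deps=(1,1) exec_start@3 write@6
I3 add r4: issue@4 deps=(None,1) exec_start@4 write@5
I4 add r4: issue@5 deps=(None,None) exec_start@5 write@7
I5 mul r2: issue@6 deps=(None,4) exec_start@7 write@9

Answer: 2 3 6 5 7 9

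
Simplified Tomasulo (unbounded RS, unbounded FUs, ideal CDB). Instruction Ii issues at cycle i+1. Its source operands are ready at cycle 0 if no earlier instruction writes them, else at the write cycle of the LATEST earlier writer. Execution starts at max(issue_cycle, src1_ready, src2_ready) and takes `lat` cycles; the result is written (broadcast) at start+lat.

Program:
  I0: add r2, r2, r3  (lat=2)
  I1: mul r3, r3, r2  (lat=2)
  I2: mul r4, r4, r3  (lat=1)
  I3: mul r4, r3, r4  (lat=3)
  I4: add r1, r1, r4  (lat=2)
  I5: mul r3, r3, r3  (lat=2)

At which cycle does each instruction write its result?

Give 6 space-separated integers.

Answer: 3 5 6 9 11 8

Derivation:
I0 add r2: issue@1 deps=(None,None) exec_start@1 write@3
I1 mul r3: issue@2 deps=(None,0) exec_start@3 write@5
I2 mul r4: issue@3 deps=(None,1) exec_start@5 write@6
I3 mul r4: issue@4 deps=(1,2) exec_start@6 write@9
I4 add r1: issue@5 deps=(None,3) exec_start@9 write@11
I5 mul r3: issue@6 deps=(1,1) exec_start@6 write@8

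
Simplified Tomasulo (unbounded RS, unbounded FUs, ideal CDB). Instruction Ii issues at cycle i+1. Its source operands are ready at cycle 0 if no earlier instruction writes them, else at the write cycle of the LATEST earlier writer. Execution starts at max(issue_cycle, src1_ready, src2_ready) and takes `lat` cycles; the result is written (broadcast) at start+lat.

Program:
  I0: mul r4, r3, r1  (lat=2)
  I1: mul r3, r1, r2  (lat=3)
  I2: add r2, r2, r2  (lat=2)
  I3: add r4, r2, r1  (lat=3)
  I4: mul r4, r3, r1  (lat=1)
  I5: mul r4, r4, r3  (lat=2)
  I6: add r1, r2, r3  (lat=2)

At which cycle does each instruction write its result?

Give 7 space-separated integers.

I0 mul r4: issue@1 deps=(None,None) exec_start@1 write@3
I1 mul r3: issue@2 deps=(None,None) exec_start@2 write@5
I2 add r2: issue@3 deps=(None,None) exec_start@3 write@5
I3 add r4: issue@4 deps=(2,None) exec_start@5 write@8
I4 mul r4: issue@5 deps=(1,None) exec_start@5 write@6
I5 mul r4: issue@6 deps=(4,1) exec_start@6 write@8
I6 add r1: issue@7 deps=(2,1) exec_start@7 write@9

Answer: 3 5 5 8 6 8 9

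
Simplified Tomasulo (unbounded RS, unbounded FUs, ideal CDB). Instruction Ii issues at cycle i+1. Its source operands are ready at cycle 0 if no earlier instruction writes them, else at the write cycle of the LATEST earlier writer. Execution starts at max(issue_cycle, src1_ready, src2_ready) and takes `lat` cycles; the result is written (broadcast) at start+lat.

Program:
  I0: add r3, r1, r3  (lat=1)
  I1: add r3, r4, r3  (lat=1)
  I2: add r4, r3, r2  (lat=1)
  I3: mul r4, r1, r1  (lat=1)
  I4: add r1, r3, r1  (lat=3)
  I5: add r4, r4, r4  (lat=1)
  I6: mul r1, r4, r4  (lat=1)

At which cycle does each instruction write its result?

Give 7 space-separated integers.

I0 add r3: issue@1 deps=(None,None) exec_start@1 write@2
I1 add r3: issue@2 deps=(None,0) exec_start@2 write@3
I2 add r4: issue@3 deps=(1,None) exec_start@3 write@4
I3 mul r4: issue@4 deps=(None,None) exec_start@4 write@5
I4 add r1: issue@5 deps=(1,None) exec_start@5 write@8
I5 add r4: issue@6 deps=(3,3) exec_start@6 write@7
I6 mul r1: issue@7 deps=(5,5) exec_start@7 write@8

Answer: 2 3 4 5 8 7 8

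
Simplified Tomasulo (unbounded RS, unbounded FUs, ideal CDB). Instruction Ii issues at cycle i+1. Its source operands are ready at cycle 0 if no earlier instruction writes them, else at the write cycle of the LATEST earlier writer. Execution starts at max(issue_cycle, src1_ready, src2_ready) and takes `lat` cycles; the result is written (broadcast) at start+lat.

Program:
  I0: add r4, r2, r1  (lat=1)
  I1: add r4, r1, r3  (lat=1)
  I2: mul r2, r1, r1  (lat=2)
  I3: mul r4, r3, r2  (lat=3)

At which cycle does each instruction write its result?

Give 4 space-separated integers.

Answer: 2 3 5 8

Derivation:
I0 add r4: issue@1 deps=(None,None) exec_start@1 write@2
I1 add r4: issue@2 deps=(None,None) exec_start@2 write@3
I2 mul r2: issue@3 deps=(None,None) exec_start@3 write@5
I3 mul r4: issue@4 deps=(None,2) exec_start@5 write@8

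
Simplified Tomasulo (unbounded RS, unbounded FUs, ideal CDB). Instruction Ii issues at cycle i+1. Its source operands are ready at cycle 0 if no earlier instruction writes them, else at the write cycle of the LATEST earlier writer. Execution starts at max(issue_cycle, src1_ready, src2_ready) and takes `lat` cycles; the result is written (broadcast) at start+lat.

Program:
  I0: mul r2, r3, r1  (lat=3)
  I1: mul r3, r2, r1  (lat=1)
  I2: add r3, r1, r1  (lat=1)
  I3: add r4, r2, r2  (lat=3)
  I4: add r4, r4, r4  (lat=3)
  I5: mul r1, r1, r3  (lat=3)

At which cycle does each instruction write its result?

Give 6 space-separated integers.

Answer: 4 5 4 7 10 9

Derivation:
I0 mul r2: issue@1 deps=(None,None) exec_start@1 write@4
I1 mul r3: issue@2 deps=(0,None) exec_start@4 write@5
I2 add r3: issue@3 deps=(None,None) exec_start@3 write@4
I3 add r4: issue@4 deps=(0,0) exec_start@4 write@7
I4 add r4: issue@5 deps=(3,3) exec_start@7 write@10
I5 mul r1: issue@6 deps=(None,2) exec_start@6 write@9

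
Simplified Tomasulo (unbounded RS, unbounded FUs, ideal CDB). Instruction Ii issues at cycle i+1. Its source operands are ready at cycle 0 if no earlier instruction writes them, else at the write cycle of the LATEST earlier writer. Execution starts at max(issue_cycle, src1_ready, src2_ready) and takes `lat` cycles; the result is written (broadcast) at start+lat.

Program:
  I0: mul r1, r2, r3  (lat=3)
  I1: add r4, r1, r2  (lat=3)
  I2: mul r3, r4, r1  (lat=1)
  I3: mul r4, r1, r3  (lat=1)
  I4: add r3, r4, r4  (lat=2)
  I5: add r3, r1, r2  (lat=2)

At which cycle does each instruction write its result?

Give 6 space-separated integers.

Answer: 4 7 8 9 11 8

Derivation:
I0 mul r1: issue@1 deps=(None,None) exec_start@1 write@4
I1 add r4: issue@2 deps=(0,None) exec_start@4 write@7
I2 mul r3: issue@3 deps=(1,0) exec_start@7 write@8
I3 mul r4: issue@4 deps=(0,2) exec_start@8 write@9
I4 add r3: issue@5 deps=(3,3) exec_start@9 write@11
I5 add r3: issue@6 deps=(0,None) exec_start@6 write@8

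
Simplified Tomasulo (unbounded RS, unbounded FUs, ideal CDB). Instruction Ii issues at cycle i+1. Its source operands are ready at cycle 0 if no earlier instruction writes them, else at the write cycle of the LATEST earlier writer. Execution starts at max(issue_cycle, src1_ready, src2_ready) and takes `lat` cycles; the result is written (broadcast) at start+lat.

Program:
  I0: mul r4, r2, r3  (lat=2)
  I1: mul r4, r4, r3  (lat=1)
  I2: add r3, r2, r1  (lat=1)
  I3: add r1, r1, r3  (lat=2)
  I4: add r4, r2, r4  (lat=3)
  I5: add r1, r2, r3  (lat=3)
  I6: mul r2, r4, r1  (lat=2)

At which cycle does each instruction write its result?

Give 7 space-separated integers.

Answer: 3 4 4 6 8 9 11

Derivation:
I0 mul r4: issue@1 deps=(None,None) exec_start@1 write@3
I1 mul r4: issue@2 deps=(0,None) exec_start@3 write@4
I2 add r3: issue@3 deps=(None,None) exec_start@3 write@4
I3 add r1: issue@4 deps=(None,2) exec_start@4 write@6
I4 add r4: issue@5 deps=(None,1) exec_start@5 write@8
I5 add r1: issue@6 deps=(None,2) exec_start@6 write@9
I6 mul r2: issue@7 deps=(4,5) exec_start@9 write@11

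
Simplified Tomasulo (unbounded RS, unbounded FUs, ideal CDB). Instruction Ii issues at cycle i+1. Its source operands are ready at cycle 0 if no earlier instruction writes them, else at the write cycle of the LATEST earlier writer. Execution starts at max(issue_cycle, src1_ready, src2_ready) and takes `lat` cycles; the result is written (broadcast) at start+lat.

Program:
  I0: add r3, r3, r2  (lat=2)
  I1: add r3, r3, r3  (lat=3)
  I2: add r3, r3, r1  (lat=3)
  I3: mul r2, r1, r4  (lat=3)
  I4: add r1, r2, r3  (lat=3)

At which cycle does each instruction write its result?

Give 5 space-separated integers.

I0 add r3: issue@1 deps=(None,None) exec_start@1 write@3
I1 add r3: issue@2 deps=(0,0) exec_start@3 write@6
I2 add r3: issue@3 deps=(1,None) exec_start@6 write@9
I3 mul r2: issue@4 deps=(None,None) exec_start@4 write@7
I4 add r1: issue@5 deps=(3,2) exec_start@9 write@12

Answer: 3 6 9 7 12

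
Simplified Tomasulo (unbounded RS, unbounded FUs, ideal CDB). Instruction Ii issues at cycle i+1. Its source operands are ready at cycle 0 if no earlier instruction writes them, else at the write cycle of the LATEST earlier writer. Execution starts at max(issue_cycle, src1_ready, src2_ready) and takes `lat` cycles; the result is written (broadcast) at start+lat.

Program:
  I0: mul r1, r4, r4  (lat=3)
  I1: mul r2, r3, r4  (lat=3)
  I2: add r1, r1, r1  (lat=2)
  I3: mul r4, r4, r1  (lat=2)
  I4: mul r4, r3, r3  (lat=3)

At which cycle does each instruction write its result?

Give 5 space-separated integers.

I0 mul r1: issue@1 deps=(None,None) exec_start@1 write@4
I1 mul r2: issue@2 deps=(None,None) exec_start@2 write@5
I2 add r1: issue@3 deps=(0,0) exec_start@4 write@6
I3 mul r4: issue@4 deps=(None,2) exec_start@6 write@8
I4 mul r4: issue@5 deps=(None,None) exec_start@5 write@8

Answer: 4 5 6 8 8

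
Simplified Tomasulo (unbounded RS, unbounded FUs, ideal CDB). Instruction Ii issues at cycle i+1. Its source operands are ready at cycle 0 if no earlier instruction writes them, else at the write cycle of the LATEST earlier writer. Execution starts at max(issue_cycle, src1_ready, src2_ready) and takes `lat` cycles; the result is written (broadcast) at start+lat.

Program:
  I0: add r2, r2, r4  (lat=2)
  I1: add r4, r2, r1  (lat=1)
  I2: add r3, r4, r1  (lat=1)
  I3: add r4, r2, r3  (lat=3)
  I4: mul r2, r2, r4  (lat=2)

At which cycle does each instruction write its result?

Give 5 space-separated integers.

I0 add r2: issue@1 deps=(None,None) exec_start@1 write@3
I1 add r4: issue@2 deps=(0,None) exec_start@3 write@4
I2 add r3: issue@3 deps=(1,None) exec_start@4 write@5
I3 add r4: issue@4 deps=(0,2) exec_start@5 write@8
I4 mul r2: issue@5 deps=(0,3) exec_start@8 write@10

Answer: 3 4 5 8 10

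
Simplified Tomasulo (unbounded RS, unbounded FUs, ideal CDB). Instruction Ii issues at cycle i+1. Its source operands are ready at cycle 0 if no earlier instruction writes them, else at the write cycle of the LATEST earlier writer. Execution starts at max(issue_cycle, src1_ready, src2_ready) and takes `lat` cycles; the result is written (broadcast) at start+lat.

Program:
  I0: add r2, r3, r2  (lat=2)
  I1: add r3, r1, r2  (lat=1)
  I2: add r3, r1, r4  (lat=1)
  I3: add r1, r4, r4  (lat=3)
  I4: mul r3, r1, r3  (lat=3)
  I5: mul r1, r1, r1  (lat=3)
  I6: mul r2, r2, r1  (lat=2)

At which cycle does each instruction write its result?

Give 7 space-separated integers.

I0 add r2: issue@1 deps=(None,None) exec_start@1 write@3
I1 add r3: issue@2 deps=(None,0) exec_start@3 write@4
I2 add r3: issue@3 deps=(None,None) exec_start@3 write@4
I3 add r1: issue@4 deps=(None,None) exec_start@4 write@7
I4 mul r3: issue@5 deps=(3,2) exec_start@7 write@10
I5 mul r1: issue@6 deps=(3,3) exec_start@7 write@10
I6 mul r2: issue@7 deps=(0,5) exec_start@10 write@12

Answer: 3 4 4 7 10 10 12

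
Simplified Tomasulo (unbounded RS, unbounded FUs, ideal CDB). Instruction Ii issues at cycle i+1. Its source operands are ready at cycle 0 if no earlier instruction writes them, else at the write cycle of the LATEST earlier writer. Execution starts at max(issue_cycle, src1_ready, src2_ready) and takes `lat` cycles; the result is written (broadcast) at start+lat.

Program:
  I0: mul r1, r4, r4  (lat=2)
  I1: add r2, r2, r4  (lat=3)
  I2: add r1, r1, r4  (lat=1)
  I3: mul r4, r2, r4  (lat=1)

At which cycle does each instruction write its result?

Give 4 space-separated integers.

I0 mul r1: issue@1 deps=(None,None) exec_start@1 write@3
I1 add r2: issue@2 deps=(None,None) exec_start@2 write@5
I2 add r1: issue@3 deps=(0,None) exec_start@3 write@4
I3 mul r4: issue@4 deps=(1,None) exec_start@5 write@6

Answer: 3 5 4 6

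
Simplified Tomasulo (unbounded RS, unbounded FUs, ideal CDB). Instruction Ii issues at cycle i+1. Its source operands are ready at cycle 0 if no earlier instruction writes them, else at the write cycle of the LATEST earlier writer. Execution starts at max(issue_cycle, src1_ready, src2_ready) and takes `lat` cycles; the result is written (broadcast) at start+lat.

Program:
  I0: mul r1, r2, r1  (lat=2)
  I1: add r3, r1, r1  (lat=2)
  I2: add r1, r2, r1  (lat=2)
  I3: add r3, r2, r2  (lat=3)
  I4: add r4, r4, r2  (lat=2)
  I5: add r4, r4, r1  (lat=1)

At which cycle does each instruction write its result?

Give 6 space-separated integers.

Answer: 3 5 5 7 7 8

Derivation:
I0 mul r1: issue@1 deps=(None,None) exec_start@1 write@3
I1 add r3: issue@2 deps=(0,0) exec_start@3 write@5
I2 add r1: issue@3 deps=(None,0) exec_start@3 write@5
I3 add r3: issue@4 deps=(None,None) exec_start@4 write@7
I4 add r4: issue@5 deps=(None,None) exec_start@5 write@7
I5 add r4: issue@6 deps=(4,2) exec_start@7 write@8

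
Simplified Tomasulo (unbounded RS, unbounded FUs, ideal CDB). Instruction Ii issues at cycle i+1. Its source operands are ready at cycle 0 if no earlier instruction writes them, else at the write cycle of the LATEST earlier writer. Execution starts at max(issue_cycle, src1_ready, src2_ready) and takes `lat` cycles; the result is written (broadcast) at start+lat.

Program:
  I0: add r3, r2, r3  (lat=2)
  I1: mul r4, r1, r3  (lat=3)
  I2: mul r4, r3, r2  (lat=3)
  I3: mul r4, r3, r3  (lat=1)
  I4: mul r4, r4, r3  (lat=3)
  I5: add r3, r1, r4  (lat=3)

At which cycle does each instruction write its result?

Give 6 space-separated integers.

Answer: 3 6 6 5 8 11

Derivation:
I0 add r3: issue@1 deps=(None,None) exec_start@1 write@3
I1 mul r4: issue@2 deps=(None,0) exec_start@3 write@6
I2 mul r4: issue@3 deps=(0,None) exec_start@3 write@6
I3 mul r4: issue@4 deps=(0,0) exec_start@4 write@5
I4 mul r4: issue@5 deps=(3,0) exec_start@5 write@8
I5 add r3: issue@6 deps=(None,4) exec_start@8 write@11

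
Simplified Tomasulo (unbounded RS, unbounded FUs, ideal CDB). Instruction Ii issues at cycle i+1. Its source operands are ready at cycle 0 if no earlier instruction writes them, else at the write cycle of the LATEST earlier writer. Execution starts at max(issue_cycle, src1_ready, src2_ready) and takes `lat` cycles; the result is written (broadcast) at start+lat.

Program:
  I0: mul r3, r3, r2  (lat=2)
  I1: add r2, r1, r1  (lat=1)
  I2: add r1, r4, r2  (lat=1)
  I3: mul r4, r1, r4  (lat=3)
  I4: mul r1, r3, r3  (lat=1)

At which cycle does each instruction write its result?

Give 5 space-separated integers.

I0 mul r3: issue@1 deps=(None,None) exec_start@1 write@3
I1 add r2: issue@2 deps=(None,None) exec_start@2 write@3
I2 add r1: issue@3 deps=(None,1) exec_start@3 write@4
I3 mul r4: issue@4 deps=(2,None) exec_start@4 write@7
I4 mul r1: issue@5 deps=(0,0) exec_start@5 write@6

Answer: 3 3 4 7 6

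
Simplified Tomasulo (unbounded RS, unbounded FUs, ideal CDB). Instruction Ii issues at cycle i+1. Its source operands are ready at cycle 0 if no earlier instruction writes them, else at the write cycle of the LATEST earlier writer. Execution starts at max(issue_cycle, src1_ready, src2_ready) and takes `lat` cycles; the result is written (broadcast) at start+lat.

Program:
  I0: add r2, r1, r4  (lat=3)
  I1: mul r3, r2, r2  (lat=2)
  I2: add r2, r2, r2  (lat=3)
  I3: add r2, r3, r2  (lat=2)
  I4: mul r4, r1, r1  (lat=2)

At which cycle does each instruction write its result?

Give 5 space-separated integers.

I0 add r2: issue@1 deps=(None,None) exec_start@1 write@4
I1 mul r3: issue@2 deps=(0,0) exec_start@4 write@6
I2 add r2: issue@3 deps=(0,0) exec_start@4 write@7
I3 add r2: issue@4 deps=(1,2) exec_start@7 write@9
I4 mul r4: issue@5 deps=(None,None) exec_start@5 write@7

Answer: 4 6 7 9 7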